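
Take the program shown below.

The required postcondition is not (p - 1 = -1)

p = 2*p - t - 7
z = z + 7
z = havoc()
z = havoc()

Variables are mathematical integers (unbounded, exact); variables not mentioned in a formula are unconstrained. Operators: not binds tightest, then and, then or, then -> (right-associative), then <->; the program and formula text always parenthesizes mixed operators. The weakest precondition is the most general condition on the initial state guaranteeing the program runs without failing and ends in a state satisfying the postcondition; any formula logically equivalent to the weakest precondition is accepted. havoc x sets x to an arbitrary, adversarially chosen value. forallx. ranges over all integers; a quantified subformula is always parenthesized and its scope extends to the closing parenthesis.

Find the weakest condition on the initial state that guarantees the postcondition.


Working backward. After the program, the postcondition not (p - 1 = -1) must hold; in canonical form it is not (p = 0).
Before havoc z: not (p = 0)
Before havoc z: not (p = 0)
Before z := z + 7: not (p = 0)
Before p := 2*p - t - 7: not (2*p = t + 7)
Answer: WP = not (2*p = t + 7)


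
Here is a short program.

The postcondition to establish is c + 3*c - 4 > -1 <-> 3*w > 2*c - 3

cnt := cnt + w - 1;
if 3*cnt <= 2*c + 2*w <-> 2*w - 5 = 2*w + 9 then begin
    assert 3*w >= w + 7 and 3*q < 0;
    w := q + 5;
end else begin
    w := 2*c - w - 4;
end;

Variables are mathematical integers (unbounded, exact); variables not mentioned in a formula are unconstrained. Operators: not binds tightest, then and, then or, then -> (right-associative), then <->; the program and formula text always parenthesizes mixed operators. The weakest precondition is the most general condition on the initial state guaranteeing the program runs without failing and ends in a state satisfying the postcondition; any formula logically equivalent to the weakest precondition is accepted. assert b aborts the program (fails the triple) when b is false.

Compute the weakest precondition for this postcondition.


Working backward. After the program, the postcondition c + 3*c - 4 > -1 <-> 3*w > 2*c - 3 must hold; in canonical form it is 4*c > 3 <-> 3*w > 2*c - 3.
Then branch requires 2*w >= 7 and 3*q < 0 and (4*c > 3 <-> 3*q > 2*c - 18); else branch requires 4*c > 3 <-> 4*c > 3*w + 9.
Before the if: ((not (3*cnt <= 2*c + 2*w)) -> (2*w >= 7 and 3*q < 0 and (4*c > 3 <-> 3*q > 2*c - 18))) and (3*cnt <= 2*c + 2*w -> (4*c > 3 <-> 4*c > 3*w + 9))
Before cnt := cnt + w - 1: ((not (3*cnt + w <= 2*c + 3)) -> (2*w >= 7 and 3*q < 0 and (4*c > 3 <-> 3*q > 2*c - 18))) and (3*cnt + w <= 2*c + 3 -> (4*c > 3 <-> 4*c > 3*w + 9))
Answer: WP = ((not (3*cnt + w <= 2*c + 3)) -> (2*w >= 7 and 3*q < 0 and (4*c > 3 <-> 3*q > 2*c - 18))) and (3*cnt + w <= 2*c + 3 -> (4*c > 3 <-> 4*c > 3*w + 9))


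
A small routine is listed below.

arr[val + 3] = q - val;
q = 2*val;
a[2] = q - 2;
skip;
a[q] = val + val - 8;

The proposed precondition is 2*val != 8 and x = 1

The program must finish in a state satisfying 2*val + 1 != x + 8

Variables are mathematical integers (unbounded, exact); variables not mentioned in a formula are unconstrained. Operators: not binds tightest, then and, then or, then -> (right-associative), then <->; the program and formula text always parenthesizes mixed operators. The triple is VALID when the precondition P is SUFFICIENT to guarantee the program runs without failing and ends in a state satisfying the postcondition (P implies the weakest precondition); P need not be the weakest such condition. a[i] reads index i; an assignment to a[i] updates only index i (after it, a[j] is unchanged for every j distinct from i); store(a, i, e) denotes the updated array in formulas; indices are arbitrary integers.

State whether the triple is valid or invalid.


Working backward. After the program, the postcondition 2*val + 1 != x + 8 must hold; in canonical form it is 2*val != x + 7.
Before a[q] := val + val - 8: 2*val != x + 7
Before skip: 2*val != x + 7
Before a[2] := q - 2: 2*val != x + 7
Before q := 2*val: 2*val != x + 7
Before arr[val + 3] := q - val: 2*val != x + 7
The weakest precondition is 2*val != x + 7.
Check whether 2*val != 8 and x = 1 implies it.
Every state satisfying the precondition satisfies the weakest precondition: the implication holds.
Answer: valid


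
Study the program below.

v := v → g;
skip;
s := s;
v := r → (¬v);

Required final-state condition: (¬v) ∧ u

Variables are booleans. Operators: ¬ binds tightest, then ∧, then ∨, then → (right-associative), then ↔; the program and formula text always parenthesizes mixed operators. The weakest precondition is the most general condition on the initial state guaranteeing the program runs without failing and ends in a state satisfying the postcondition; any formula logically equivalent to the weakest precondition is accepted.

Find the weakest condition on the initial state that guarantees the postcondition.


Working backward. After the program, (¬v) ∧ u must hold.
Before v := r → (¬v): (¬(r → (¬v))) ∧ u
Before s := s: (¬(r → (¬v))) ∧ u
Before skip: (¬(r → (¬v))) ∧ u
Before v := v → g: (¬(r → (¬(v → g)))) ∧ u
Answer: WP = (¬(r → (¬(v → g)))) ∧ u


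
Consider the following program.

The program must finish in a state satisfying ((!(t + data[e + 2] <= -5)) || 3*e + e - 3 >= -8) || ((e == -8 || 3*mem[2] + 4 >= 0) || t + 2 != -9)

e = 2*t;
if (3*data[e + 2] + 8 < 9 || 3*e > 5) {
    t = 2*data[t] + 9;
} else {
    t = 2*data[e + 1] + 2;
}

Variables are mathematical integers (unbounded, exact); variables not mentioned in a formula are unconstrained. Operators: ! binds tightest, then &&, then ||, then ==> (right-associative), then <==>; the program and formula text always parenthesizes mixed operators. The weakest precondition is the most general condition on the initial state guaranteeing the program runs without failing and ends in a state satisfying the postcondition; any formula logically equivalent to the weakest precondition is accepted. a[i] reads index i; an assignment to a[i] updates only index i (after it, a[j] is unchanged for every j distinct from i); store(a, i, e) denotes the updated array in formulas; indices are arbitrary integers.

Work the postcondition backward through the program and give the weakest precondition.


Working backward. After the program, the postcondition ((!(t + data[e + 2] <= -5)) || 3*e + e - 3 >= -8) || ((e == -8 || 3*mem[2] + 4 >= 0) || t + 2 != -9) must hold; in canonical form it is (!(data[e + 2] + t <= -5)) || 4*e >= -5 || e == -8 || 3*mem[2] >= -4 || t != -11.
Then branch requires (!(data[e + 2] + 2*data[t] <= -14)) || 4*e >= -5 || e == -8 || 3*mem[2] >= -4 || 2*data[t] != -20; else branch requires (!(2*data[e + 1] + data[e + 2] <= -7)) || 4*e >= -5 || e == -8 || 3*mem[2] >= -4 || 2*data[e + 1] != -13.
Before the if: ((3*data[e + 2] < 1 || 3*e > 5) ==> ((!(data[e + 2] + 2*data[t] <= -14)) || 4*e >= -5 || e == -8 || 3*mem[2] >= -4 || 2*data[t] != -20)) && ((!(3*data[e + 2] < 1 || 3*e > 5)) ==> ((!(2*data[e + 1] + data[e + 2] <= -7)) || 4*e >= -5 || e == -8 || 3*mem[2] >= -4 || 2*data[e + 1] != -13))
Before e := 2*t: ((3*data[2*t + 2] < 1 || 6*t > 5) ==> ((!(data[2*t + 2] + 2*data[t] <= -14)) || 8*t >= -5 || 2*t == -8 || 3*mem[2] >= -4 || 2*data[t] != -20)) && ((!(3*data[2*t + 2] < 1 || 6*t > 5)) ==> ((!(2*data[2*t + 1] + data[2*t + 2] <= -7)) || 8*t >= -5 || 2*t == -8 || 3*mem[2] >= -4 || 2*data[2*t + 1] != -13))
Answer: WP = ((3*data[2*t + 2] < 1 || 6*t > 5) ==> ((!(data[2*t + 2] + 2*data[t] <= -14)) || 8*t >= -5 || 2*t == -8 || 3*mem[2] >= -4 || 2*data[t] != -20)) && ((!(3*data[2*t + 2] < 1 || 6*t > 5)) ==> ((!(2*data[2*t + 1] + data[2*t + 2] <= -7)) || 8*t >= -5 || 2*t == -8 || 3*mem[2] >= -4 || 2*data[2*t + 1] != -13))


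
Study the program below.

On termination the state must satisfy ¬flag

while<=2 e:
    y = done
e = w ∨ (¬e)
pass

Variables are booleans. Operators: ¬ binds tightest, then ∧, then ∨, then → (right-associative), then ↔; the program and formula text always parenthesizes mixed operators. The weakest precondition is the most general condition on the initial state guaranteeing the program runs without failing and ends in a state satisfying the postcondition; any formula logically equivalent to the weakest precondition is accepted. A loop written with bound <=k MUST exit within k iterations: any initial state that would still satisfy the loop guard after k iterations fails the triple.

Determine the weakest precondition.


Working backward. After the program, ¬flag must hold.
Before skip: ¬flag
Before e := w ∨ (¬e): ¬flag
Before the loop (bound <=2), unroll the exhaustion recursion (WP_0 = exit-now case; WP_j = one more guarded iteration, up to j = 2):
  WP_0: (¬e) ∧ (¬flag)
  WP_1: (e → ((¬e) ∧ (¬flag))) ∧ ((¬e) → (¬flag))
  WP_2: (e → ((e → ((¬e) ∧ (¬flag))) ∧ ((¬e) → (¬flag)))) ∧ ((¬e) → (¬flag))
So before the loop: (e → ((e → ((¬e) ∧ (¬flag))) ∧ ((¬e) → (¬flag)))) ∧ ((¬e) → (¬flag))
Answer: WP = (e → ((e → ((¬e) ∧ (¬flag))) ∧ ((¬e) → (¬flag)))) ∧ ((¬e) → (¬flag))


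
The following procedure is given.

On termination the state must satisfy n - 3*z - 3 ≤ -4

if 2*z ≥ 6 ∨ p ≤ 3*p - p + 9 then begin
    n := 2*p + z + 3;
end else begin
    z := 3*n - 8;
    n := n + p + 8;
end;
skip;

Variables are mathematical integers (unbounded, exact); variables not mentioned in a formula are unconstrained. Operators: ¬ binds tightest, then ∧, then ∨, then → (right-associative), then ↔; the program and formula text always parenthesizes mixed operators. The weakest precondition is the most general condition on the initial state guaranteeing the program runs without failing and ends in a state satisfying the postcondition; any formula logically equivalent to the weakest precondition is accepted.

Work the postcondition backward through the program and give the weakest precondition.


Working backward. After the program, the postcondition n - 3*z - 3 ≤ -4 must hold; in canonical form it is n ≤ 3*z - 1.
Before skip: n ≤ 3*z - 1
Then branch requires 2*p ≤ 2*z - 4; else branch requires p ≤ 8*n - 33.
Before the if: ((2*z ≥ 6 ∨ p ≥ -9) → 2*p ≤ 2*z - 4) ∧ ((¬(2*z ≥ 6 ∨ p ≥ -9)) → p ≤ 8*n - 33)
Answer: WP = ((2*z ≥ 6 ∨ p ≥ -9) → 2*p ≤ 2*z - 4) ∧ ((¬(2*z ≥ 6 ∨ p ≥ -9)) → p ≤ 8*n - 33)


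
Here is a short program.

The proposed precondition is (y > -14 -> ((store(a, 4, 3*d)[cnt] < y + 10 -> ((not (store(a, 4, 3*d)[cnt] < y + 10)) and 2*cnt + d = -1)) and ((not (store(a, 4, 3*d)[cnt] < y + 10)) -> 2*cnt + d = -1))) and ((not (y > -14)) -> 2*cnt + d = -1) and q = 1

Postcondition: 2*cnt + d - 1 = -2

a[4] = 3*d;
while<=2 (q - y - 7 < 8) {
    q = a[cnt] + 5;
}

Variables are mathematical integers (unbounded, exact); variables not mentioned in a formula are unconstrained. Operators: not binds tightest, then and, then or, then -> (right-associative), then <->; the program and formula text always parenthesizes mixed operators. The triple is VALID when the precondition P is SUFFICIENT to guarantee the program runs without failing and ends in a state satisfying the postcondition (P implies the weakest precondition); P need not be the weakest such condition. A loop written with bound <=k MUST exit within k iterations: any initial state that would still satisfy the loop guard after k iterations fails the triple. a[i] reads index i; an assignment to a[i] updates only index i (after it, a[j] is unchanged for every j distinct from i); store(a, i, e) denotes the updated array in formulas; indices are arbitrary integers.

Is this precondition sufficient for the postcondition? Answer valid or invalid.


Working backward. After the program, the postcondition 2*cnt + d - 1 = -2 must hold; in canonical form it is 2*cnt + d = -1.
Before the loop (bound <=2), unroll the exhaustion recursion (WP_0 = exit-now case; WP_j = one more guarded iteration, up to j = 2):
  WP_0: (not (q < y + 15)) and 2*cnt + d = -1
  WP_1: (q < y + 15 -> ((not (a[cnt] < y + 10)) and 2*cnt + d = -1)) and ((not (q < y + 15)) -> 2*cnt + d = -1)
  WP_2: (q < y + 15 -> ((a[cnt] < y + 10 -> ((not (a[cnt] < y + 10)) and 2*cnt + d = -1)) and ((not (a[cnt] < y + 10)) -> 2*cnt + d = -1))) and ((not (q < y + 15)) -> 2*cnt + d = -1)
So before the loop: (q < y + 15 -> ((a[cnt] < y + 10 -> ((not (a[cnt] < y + 10)) and 2*cnt + d = -1)) and ((not (a[cnt] < y + 10)) -> 2*cnt + d = -1))) and ((not (q < y + 15)) -> 2*cnt + d = -1)
Before a[4] := 3*d: (q < y + 15 -> ((store(a, 4, 3*d)[cnt] < y + 10 -> ((not (store(a, 4, 3*d)[cnt] < y + 10)) and 2*cnt + d = -1)) and ((not (store(a, 4, 3*d)[cnt] < y + 10)) -> 2*cnt + d = -1))) and ((not (q < y + 15)) -> 2*cnt + d = -1)
The weakest precondition is (q < y + 15 -> ((store(a, 4, 3*d)[cnt] < y + 10 -> ((not (store(a, 4, 3*d)[cnt] < y + 10)) and 2*cnt + d = -1)) and ((not (store(a, 4, 3*d)[cnt] < y + 10)) -> 2*cnt + d = -1))) and ((not (q < y + 15)) -> 2*cnt + d = -1).
Check whether (y > -14 -> ((store(a, 4, 3*d)[cnt] < y + 10 -> ((not (store(a, 4, 3*d)[cnt] < y + 10)) and 2*cnt + d = -1)) and ((not (store(a, 4, 3*d)[cnt] < y + 10)) -> 2*cnt + d = -1))) and ((not (y > -14)) -> 2*cnt + d = -1) and q = 1 implies it.
Every state satisfying the precondition satisfies the weakest precondition: the implication holds.
Answer: valid


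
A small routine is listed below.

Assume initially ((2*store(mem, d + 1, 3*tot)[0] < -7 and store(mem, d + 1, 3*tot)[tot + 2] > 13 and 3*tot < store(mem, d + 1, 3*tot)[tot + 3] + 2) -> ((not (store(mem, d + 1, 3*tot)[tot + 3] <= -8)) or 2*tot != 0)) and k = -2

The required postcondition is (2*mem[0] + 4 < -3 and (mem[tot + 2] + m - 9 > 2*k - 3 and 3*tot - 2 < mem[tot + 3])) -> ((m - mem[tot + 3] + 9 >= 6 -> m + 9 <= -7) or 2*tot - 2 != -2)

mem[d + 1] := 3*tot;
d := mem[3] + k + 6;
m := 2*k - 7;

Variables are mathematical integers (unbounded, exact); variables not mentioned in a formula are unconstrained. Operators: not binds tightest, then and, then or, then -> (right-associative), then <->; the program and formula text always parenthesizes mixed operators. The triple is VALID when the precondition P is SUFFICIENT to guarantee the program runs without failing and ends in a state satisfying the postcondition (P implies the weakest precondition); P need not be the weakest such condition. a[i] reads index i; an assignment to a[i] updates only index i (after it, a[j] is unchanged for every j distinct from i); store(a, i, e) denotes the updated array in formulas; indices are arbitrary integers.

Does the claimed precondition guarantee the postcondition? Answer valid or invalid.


Working backward. After the program, the postcondition (2*mem[0] + 4 < -3 and (mem[tot + 2] + m - 9 > 2*k - 3 and 3*tot - 2 < mem[tot + 3])) -> ((m - mem[tot + 3] + 9 >= 6 -> m + 9 <= -7) or 2*tot - 2 != -2) must hold; in canonical form it is (2*mem[0] < -7 and mem[tot + 2] + m > 2*k + 6 and 3*tot < mem[tot + 3] + 2) -> ((m >= mem[tot + 3] - 3 -> m <= -16) or 2*tot != 0).
Before m := 2*k - 7: (2*mem[0] < -7 and mem[tot + 2] > 13 and 3*tot < mem[tot + 3] + 2) -> ((2*k >= mem[tot + 3] + 4 -> 2*k <= -9) or 2*tot != 0)
Before d := mem[3] + k + 6: (2*mem[0] < -7 and mem[tot + 2] > 13 and 3*tot < mem[tot + 3] + 2) -> ((2*k >= mem[tot + 3] + 4 -> 2*k <= -9) or 2*tot != 0)
Before mem[d + 1] := 3*tot: (2*store(mem, d + 1, 3*tot)[0] < -7 and store(mem, d + 1, 3*tot)[tot + 2] > 13 and 3*tot < store(mem, d + 1, 3*tot)[tot + 3] + 2) -> ((2*k >= store(mem, d + 1, 3*tot)[tot + 3] + 4 -> 2*k <= -9) or 2*tot != 0)
The weakest precondition is (2*store(mem, d + 1, 3*tot)[0] < -7 and store(mem, d + 1, 3*tot)[tot + 2] > 13 and 3*tot < store(mem, d + 1, 3*tot)[tot + 3] + 2) -> ((2*k >= store(mem, d + 1, 3*tot)[tot + 3] + 4 -> 2*k <= -9) or 2*tot != 0).
Check whether ((2*store(mem, d + 1, 3*tot)[0] < -7 and store(mem, d + 1, 3*tot)[tot + 2] > 13 and 3*tot < store(mem, d + 1, 3*tot)[tot + 3] + 2) -> ((not (store(mem, d + 1, 3*tot)[tot + 3] <= -8)) or 2*tot != 0)) and k = -2 implies it.
Every state satisfying the precondition satisfies the weakest precondition: the implication holds.
Answer: valid


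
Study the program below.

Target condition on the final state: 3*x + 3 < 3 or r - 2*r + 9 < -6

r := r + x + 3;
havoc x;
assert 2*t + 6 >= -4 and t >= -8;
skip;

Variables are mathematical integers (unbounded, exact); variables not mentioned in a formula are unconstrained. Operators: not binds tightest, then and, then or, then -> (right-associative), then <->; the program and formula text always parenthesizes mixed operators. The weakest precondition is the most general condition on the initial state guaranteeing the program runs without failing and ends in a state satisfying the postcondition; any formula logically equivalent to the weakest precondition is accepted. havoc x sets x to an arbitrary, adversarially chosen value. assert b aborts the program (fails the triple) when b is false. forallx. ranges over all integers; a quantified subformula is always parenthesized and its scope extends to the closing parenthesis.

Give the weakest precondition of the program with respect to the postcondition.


Working backward. After the program, the postcondition 3*x + 3 < 3 or r - 2*r + 9 < -6 must hold; in canonical form it is 3*x < 0 or r > 15.
Before skip: 3*x < 0 or r > 15
Before assert 2*t + 6 >= -4 and t >= -8: 2*t >= -10 and t >= -8 and (3*x < 0 or r > 15)
Before havoc x: forall x_1. (2*t >= -10 and t >= -8 and (3*x_1 < 0 or r > 15))
Before r := r + x + 3: forall x_1. (2*t >= -10 and t >= -8 and (3*x_1 < 0 or r + x > 12))
Answer: WP = forall x_1. (2*t >= -10 and t >= -8 and (3*x_1 < 0 or r + x > 12))


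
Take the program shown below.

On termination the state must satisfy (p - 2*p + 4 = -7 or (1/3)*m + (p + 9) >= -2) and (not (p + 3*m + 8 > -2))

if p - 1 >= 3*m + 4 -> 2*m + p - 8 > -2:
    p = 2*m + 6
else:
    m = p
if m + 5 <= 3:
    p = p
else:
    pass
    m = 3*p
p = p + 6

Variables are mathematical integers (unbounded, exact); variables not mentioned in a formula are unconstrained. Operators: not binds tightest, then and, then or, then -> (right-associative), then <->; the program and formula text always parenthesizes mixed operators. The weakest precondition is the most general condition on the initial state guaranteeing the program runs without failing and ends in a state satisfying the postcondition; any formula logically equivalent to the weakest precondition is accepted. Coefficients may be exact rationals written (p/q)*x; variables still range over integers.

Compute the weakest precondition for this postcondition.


Working backward. After the program, the postcondition (p - 2*p + 4 = -7 or (1/3)*m + (p + 9) >= -2) and (not (p + 3*m + 8 > -2)) must hold; in canonical form it is (p = 11 or (1/3)*m + p >= -11) and (not (3*m + p > -10)).
Before p := p + 6: (p = 5 or (1/3)*m + p >= -17) and (not (3*m + p > -16))
Then branch requires (p = 5 or (1/3)*m + p >= -17) and (not (3*m + p > -16)); else branch requires (p = 5 or 2*p >= -17) and (not (10*p > -16)).
Before the if: (m <= -2 -> ((p = 5 or (1/3)*m + p >= -17) and (not (3*m + p > -16)))) and ((not (m <= -2)) -> ((p = 5 or 2*p >= -17) and (not (10*p > -16))))
Then branch requires (m <= -2 -> ((2*m = -1 or (7/3)*m >= -23) and (not (5*m > -22)))) and ((not (m <= -2)) -> ((2*m = -1 or 4*m >= -29) and (not (20*m > -76)))); else branch requires (p <= -2 -> ((p = 5 or (4/3)*p >= -17) and (not (4*p > -16)))) and ((not (p <= -2)) -> ((p = 5 or 2*p >= -17) and (not (10*p > -16)))).
Before the if: ((p >= 3*m + 5 -> 2*m + p > 6) -> ((m <= -2 -> ((2*m = -1 or (7/3)*m >= -23) and (not (5*m > -22)))) and ((not (m <= -2)) -> ((2*m = -1 or 4*m >= -29) and (not (20*m > -76)))))) and ((not (p >= 3*m + 5 -> 2*m + p > 6)) -> ((p <= -2 -> ((p = 5 or (4/3)*p >= -17) and (not (4*p > -16)))) and ((not (p <= -2)) -> ((p = 5 or 2*p >= -17) and (not (10*p > -16))))))
Answer: WP = ((p >= 3*m + 5 -> 2*m + p > 6) -> ((m <= -2 -> ((2*m = -1 or (7/3)*m >= -23) and (not (5*m > -22)))) and ((not (m <= -2)) -> ((2*m = -1 or 4*m >= -29) and (not (20*m > -76)))))) and ((not (p >= 3*m + 5 -> 2*m + p > 6)) -> ((p <= -2 -> ((p = 5 or (4/3)*p >= -17) and (not (4*p > -16)))) and ((not (p <= -2)) -> ((p = 5 or 2*p >= -17) and (not (10*p > -16))))))


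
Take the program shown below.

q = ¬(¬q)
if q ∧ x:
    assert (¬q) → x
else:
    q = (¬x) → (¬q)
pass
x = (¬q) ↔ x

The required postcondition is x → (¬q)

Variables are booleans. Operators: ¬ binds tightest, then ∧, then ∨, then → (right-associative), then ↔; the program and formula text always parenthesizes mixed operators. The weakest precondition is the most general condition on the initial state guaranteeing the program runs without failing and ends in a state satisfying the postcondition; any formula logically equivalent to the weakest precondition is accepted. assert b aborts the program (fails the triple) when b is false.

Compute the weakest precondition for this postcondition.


Working backward. After the program, x → (¬q) must hold.
Before x := (¬q) ↔ x: ((¬q) ↔ x) → (¬q)
Before skip: ((¬q) ↔ x) → (¬q)
Then branch requires ((¬q) → x) ∧ (((¬q) ↔ x) → (¬q)); else branch requires ((¬((¬x) → (¬q))) ↔ x) → (¬((¬x) → (¬q))).
Before the if: ((q ∧ x) → (((¬q) → x) ∧ (((¬q) ↔ x) → (¬q)))) ∧ ((¬(q ∧ x)) → (((¬((¬x) → (¬q))) ↔ x) → (¬((¬x) → (¬q)))))
Before q := ¬(¬q): ((q ∧ x) → (((¬q) → x) ∧ (((¬q) ↔ x) → (¬q)))) ∧ ((¬(q ∧ x)) → (((¬((¬x) → (¬q))) ↔ x) → (¬((¬x) → (¬q)))))
Answer: WP = ((q ∧ x) → (((¬q) → x) ∧ (((¬q) ↔ x) → (¬q)))) ∧ ((¬(q ∧ x)) → (((¬((¬x) → (¬q))) ↔ x) → (¬((¬x) → (¬q)))))


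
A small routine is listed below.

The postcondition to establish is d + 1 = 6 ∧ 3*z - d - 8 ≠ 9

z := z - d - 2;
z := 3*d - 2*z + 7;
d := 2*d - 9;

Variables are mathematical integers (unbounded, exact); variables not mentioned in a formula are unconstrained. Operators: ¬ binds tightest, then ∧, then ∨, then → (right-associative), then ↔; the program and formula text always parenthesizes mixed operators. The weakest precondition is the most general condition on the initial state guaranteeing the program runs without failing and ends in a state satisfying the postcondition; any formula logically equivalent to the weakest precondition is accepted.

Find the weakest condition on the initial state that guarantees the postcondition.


Working backward. After the program, the postcondition d + 1 = 6 ∧ 3*z - d - 8 ≠ 9 must hold; in canonical form it is d = 5 ∧ 3*z ≠ d + 17.
Before d := 2*d - 9: 2*d = 14 ∧ 3*z ≠ 2*d + 8
Before z := 3*d - 2*z + 7: 2*d = 14 ∧ 7*d ≠ 6*z - 13
Before z := z - d - 2: 2*d = 14 ∧ 13*d ≠ 6*z - 25
Answer: WP = 2*d = 14 ∧ 13*d ≠ 6*z - 25


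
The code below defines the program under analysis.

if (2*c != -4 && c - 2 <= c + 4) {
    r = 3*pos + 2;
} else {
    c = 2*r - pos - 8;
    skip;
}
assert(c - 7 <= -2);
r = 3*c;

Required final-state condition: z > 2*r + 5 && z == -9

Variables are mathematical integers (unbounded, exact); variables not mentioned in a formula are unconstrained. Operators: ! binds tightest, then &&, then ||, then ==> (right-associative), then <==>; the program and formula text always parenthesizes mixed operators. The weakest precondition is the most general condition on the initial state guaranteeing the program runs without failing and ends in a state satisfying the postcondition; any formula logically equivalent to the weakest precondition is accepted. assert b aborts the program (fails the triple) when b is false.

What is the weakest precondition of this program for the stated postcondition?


Working backward. After the program, z > 2*r + 5 && z == -9 must hold.
Before r := 3*c: z > 6*c + 5 && z == -9
Before assert c - 7 <= -2: c <= 5 && z > 6*c + 5 && z == -9
Then branch requires c <= 5 && z > 6*c + 5 && z == -9; else branch requires 2*r <= pos + 13 && 6*pos + z > 12*r - 43 && z == -9.
Before the if: (2*c != -4 ==> (c <= 5 && z > 6*c + 5 && z == -9)) && ((!(2*c != -4)) ==> (2*r <= pos + 13 && 6*pos + z > 12*r - 43 && z == -9))
Answer: WP = (2*c != -4 ==> (c <= 5 && z > 6*c + 5 && z == -9)) && ((!(2*c != -4)) ==> (2*r <= pos + 13 && 6*pos + z > 12*r - 43 && z == -9))


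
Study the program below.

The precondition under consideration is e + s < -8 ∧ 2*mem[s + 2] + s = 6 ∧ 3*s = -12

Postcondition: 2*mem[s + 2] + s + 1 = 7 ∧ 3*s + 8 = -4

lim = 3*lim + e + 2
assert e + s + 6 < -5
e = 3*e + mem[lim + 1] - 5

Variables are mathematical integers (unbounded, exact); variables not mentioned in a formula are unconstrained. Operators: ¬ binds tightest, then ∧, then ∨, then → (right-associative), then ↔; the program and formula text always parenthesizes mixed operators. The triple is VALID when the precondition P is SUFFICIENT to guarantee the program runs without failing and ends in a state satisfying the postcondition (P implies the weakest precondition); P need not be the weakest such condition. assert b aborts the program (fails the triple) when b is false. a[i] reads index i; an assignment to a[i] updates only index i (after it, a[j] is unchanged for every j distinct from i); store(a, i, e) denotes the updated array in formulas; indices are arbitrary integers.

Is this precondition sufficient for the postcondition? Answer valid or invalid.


Working backward. After the program, the postcondition 2*mem[s + 2] + s + 1 = 7 ∧ 3*s + 8 = -4 must hold; in canonical form it is 2*mem[s + 2] + s = 6 ∧ 3*s = -12.
Before e := 3*e + mem[lim + 1] - 5: 2*mem[s + 2] + s = 6 ∧ 3*s = -12
Before assert e + s + 6 < -5: e + s < -11 ∧ 2*mem[s + 2] + s = 6 ∧ 3*s = -12
Before lim := 3*lim + e + 2: e + s < -11 ∧ 2*mem[s + 2] + s = 6 ∧ 3*s = -12
The weakest precondition is e + s < -11 ∧ 2*mem[s + 2] + s = 6 ∧ 3*s = -12.
Check whether e + s < -8 ∧ 2*mem[s + 2] + s = 6 ∧ 3*s = -12 implies it.
Countermodel: at the initial state e = -5, mem = {[-2] = 5, elsewhere 5}, s = -4, the precondition holds but the weakest precondition fails.
Answer: invalid


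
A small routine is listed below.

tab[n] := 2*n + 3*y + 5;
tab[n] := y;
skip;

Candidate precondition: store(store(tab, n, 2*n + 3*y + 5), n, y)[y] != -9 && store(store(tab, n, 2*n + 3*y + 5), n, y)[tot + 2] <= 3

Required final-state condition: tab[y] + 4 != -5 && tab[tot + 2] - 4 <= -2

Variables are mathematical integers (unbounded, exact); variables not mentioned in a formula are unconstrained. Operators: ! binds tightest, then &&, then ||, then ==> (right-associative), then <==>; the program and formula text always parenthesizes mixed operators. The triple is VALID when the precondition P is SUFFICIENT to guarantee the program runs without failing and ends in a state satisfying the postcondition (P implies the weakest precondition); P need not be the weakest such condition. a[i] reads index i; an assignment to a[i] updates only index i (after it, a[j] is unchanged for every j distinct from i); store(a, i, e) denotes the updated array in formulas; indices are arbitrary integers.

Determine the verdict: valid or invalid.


Working backward. After the program, the postcondition tab[y] + 4 != -5 && tab[tot + 2] - 4 <= -2 must hold; in canonical form it is tab[y] != -9 && tab[tot + 2] <= 2.
Before skip: tab[y] != -9 && tab[tot + 2] <= 2
Before tab[n] := y: store(tab, n, y)[y] != -9 && store(tab, n, y)[tot + 2] <= 2
Before tab[n] := 2*n + 3*y + 5: store(store(tab, n, 2*n + 3*y + 5), n, y)[y] != -9 && store(store(tab, n, 2*n + 3*y + 5), n, y)[tot + 2] <= 2
The weakest precondition is store(store(tab, n, 2*n + 3*y + 5), n, y)[y] != -9 && store(store(tab, n, 2*n + 3*y + 5), n, y)[tot + 2] <= 2.
Check whether store(store(tab, n, 2*n + 3*y + 5), n, y)[y] != -9 && store(store(tab, n, 2*n + 3*y + 5), n, y)[tot + 2] <= 3 implies it.
Countermodel: at the initial state n = 4, tab = {[4] = 2, [5] = 3, elsewhere 2}, tot = 3, y = 4, the precondition holds but the weakest precondition fails.
Answer: invalid


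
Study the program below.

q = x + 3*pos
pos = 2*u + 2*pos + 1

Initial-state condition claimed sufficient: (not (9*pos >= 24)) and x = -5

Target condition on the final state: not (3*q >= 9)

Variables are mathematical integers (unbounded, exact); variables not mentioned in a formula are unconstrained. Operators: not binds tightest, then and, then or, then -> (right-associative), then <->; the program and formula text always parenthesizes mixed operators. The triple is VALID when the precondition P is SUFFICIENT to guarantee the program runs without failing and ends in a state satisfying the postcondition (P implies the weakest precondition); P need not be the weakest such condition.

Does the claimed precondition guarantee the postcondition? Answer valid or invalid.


Working backward. After the program, not (3*q >= 9) must hold.
Before pos := 2*u + 2*pos + 1: not (3*q >= 9)
Before q := x + 3*pos: not (9*pos + 3*x >= 9)
The weakest precondition is not (9*pos + 3*x >= 9).
Check whether (not (9*pos >= 24)) and x = -5 implies it.
Every state satisfying the precondition satisfies the weakest precondition: the implication holds.
Answer: valid


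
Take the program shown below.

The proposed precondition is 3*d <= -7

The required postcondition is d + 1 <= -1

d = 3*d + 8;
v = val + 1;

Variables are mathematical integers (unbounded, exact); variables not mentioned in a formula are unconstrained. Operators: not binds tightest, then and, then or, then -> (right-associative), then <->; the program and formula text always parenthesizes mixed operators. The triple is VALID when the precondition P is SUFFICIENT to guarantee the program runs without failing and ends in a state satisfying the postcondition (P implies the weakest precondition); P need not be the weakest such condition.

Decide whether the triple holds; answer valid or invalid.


Working backward. After the program, the postcondition d + 1 <= -1 must hold; in canonical form it is d <= -2.
Before v := val + 1: d <= -2
Before d := 3*d + 8: 3*d <= -10
The weakest precondition is 3*d <= -10.
Check whether 3*d <= -7 implies it.
Countermodel: at the initial state d = -3, the precondition holds but the weakest precondition fails.
Answer: invalid


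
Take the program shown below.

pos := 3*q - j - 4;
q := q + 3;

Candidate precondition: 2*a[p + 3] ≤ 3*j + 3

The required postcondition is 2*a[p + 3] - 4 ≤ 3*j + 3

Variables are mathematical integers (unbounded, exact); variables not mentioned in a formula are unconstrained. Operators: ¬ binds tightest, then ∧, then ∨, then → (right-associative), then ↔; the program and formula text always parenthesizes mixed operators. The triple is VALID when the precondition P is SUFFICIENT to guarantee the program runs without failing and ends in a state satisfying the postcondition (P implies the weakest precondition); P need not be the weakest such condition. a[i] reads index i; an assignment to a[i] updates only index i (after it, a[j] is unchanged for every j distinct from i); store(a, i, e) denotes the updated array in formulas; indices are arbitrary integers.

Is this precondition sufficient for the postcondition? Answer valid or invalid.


Working backward. After the program, the postcondition 2*a[p + 3] - 4 ≤ 3*j + 3 must hold; in canonical form it is 2*a[p + 3] ≤ 3*j + 7.
Before q := q + 3: 2*a[p + 3] ≤ 3*j + 7
Before pos := 3*q - j - 4: 2*a[p + 3] ≤ 3*j + 7
The weakest precondition is 2*a[p + 3] ≤ 3*j + 7.
Check whether 2*a[p + 3] ≤ 3*j + 3 implies it.
Every state satisfying the precondition satisfies the weakest precondition: the implication holds.
Answer: valid


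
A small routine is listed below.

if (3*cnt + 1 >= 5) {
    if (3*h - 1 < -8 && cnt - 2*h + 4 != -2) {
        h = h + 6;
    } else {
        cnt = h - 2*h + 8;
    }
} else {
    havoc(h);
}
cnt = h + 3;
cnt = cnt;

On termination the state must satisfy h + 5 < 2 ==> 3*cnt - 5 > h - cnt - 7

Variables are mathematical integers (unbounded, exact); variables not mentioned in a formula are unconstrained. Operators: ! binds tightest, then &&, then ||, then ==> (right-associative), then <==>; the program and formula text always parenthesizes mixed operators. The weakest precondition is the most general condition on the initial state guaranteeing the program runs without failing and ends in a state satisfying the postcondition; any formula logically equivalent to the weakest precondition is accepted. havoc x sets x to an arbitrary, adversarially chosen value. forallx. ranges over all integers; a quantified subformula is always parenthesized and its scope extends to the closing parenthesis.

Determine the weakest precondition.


Working backward. After the program, the postcondition h + 5 < 2 ==> 3*cnt - 5 > h - cnt - 7 must hold; in canonical form it is h < -3 ==> 4*cnt > h - 2.
Before cnt := cnt: h < -3 ==> 4*cnt > h - 2
Before cnt := h + 3: h < -3 ==> 3*h > -14
Then branch requires ((3*h < -7 && cnt != 2*h - 6) ==> (h < -9 ==> 3*h > -32)) && ((!(3*h < -7 && cnt != 2*h - 6)) ==> (h < -3 ==> 3*h > -14)); else branch requires forall h_1. (h_1 < -3 ==> 3*h_1 > -14).
Before the if: (3*cnt >= 4 ==> (((3*h < -7 && cnt != 2*h - 6) ==> (h < -9 ==> 3*h > -32)) && ((!(3*h < -7 && cnt != 2*h - 6)) ==> (h < -3 ==> 3*h > -14)))) && ((!(3*cnt >= 4)) ==> (forall h_1. (h_1 < -3 ==> 3*h_1 > -14)))
Answer: WP = (3*cnt >= 4 ==> (((3*h < -7 && cnt != 2*h - 6) ==> (h < -9 ==> 3*h > -32)) && ((!(3*h < -7 && cnt != 2*h - 6)) ==> (h < -3 ==> 3*h > -14)))) && ((!(3*cnt >= 4)) ==> (forall h_1. (h_1 < -3 ==> 3*h_1 > -14)))


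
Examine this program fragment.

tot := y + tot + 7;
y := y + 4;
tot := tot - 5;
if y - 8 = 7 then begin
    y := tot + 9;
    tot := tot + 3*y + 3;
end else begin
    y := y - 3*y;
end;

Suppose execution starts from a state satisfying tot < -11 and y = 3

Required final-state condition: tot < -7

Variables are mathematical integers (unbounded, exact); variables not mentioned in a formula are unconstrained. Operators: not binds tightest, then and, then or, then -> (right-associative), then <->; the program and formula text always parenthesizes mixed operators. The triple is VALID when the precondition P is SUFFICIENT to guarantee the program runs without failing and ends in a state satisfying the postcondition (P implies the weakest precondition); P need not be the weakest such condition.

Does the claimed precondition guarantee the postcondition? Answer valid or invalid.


Working backward. After the program, tot < -7 must hold.
Then branch requires 4*tot < -37; else branch requires tot < -7.
Before the if: (y = 15 -> 4*tot < -37) and ((not (y = 15)) -> tot < -7)
Before tot := tot - 5: (y = 15 -> 4*tot < -17) and ((not (y = 15)) -> tot < -2)
Before y := y + 4: (y = 11 -> 4*tot < -17) and ((not (y = 11)) -> tot < -2)
Before tot := y + tot + 7: (y = 11 -> 4*tot + 4*y < -45) and ((not (y = 11)) -> tot + y < -9)
The weakest precondition is (y = 11 -> 4*tot + 4*y < -45) and ((not (y = 11)) -> tot + y < -9).
Check whether tot < -11 and y = 3 implies it.
Countermodel: at the initial state tot = -12, y = 3, the precondition holds but the weakest precondition fails.
Answer: invalid


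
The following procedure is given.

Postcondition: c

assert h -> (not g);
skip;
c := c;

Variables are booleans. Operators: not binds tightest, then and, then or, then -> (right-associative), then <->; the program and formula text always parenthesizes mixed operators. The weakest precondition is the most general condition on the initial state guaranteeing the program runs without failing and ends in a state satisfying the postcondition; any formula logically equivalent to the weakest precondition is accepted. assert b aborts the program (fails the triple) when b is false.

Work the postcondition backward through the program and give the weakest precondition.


Working backward. After the program, c must hold.
Before c := c: c
Before skip: c
Before assert h -> (not g): (h -> (not g)) and c
Answer: WP = (h -> (not g)) and c


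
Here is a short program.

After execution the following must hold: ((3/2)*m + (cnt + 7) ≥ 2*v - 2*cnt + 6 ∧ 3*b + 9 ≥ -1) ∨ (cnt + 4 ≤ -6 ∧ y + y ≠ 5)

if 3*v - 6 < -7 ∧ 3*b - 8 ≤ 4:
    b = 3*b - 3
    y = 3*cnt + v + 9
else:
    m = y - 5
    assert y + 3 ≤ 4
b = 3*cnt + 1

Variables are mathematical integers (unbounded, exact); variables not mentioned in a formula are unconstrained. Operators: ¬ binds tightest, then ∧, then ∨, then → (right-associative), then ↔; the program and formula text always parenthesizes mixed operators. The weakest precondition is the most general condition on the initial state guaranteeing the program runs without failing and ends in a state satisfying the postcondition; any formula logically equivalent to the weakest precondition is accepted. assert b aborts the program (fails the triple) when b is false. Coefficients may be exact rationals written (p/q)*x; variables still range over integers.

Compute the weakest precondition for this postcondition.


Working backward. After the program, the postcondition ((3/2)*m + (cnt + 7) ≥ 2*v - 2*cnt + 6 ∧ 3*b + 9 ≥ -1) ∨ (cnt + 4 ≤ -6 ∧ y + y ≠ 5) must hold; in canonical form it is (3*cnt + (3/2)*m ≥ 2*v - 1 ∧ 3*b ≥ -10) ∨ (cnt ≤ -10 ∧ 2*y ≠ 5).
Before b := 3*cnt + 1: (3*cnt + (3/2)*m ≥ 2*v - 1 ∧ 9*cnt ≥ -13) ∨ (cnt ≤ -10 ∧ 2*y ≠ 5)
Then branch requires (3*cnt + (3/2)*m ≥ 2*v - 1 ∧ 9*cnt ≥ -13) ∨ (cnt ≤ -10 ∧ 6*cnt + 2*v ≠ -13); else branch requires y ≤ 1 ∧ ((3*cnt + (3/2)*y ≥ 2*v + 13/2 ∧ 9*cnt ≥ -13) ∨ (cnt ≤ -10 ∧ 2*y ≠ 5)).
Before the if: ((3*v < -1 ∧ 3*b ≤ 12) → ((3*cnt + (3/2)*m ≥ 2*v - 1 ∧ 9*cnt ≥ -13) ∨ (cnt ≤ -10 ∧ 6*cnt + 2*v ≠ -13))) ∧ ((¬(3*v < -1 ∧ 3*b ≤ 12)) → (y ≤ 1 ∧ ((3*cnt + (3/2)*y ≥ 2*v + 13/2 ∧ 9*cnt ≥ -13) ∨ (cnt ≤ -10 ∧ 2*y ≠ 5))))
Answer: WP = ((3*v < -1 ∧ 3*b ≤ 12) → ((3*cnt + (3/2)*m ≥ 2*v - 1 ∧ 9*cnt ≥ -13) ∨ (cnt ≤ -10 ∧ 6*cnt + 2*v ≠ -13))) ∧ ((¬(3*v < -1 ∧ 3*b ≤ 12)) → (y ≤ 1 ∧ ((3*cnt + (3/2)*y ≥ 2*v + 13/2 ∧ 9*cnt ≥ -13) ∨ (cnt ≤ -10 ∧ 2*y ≠ 5))))


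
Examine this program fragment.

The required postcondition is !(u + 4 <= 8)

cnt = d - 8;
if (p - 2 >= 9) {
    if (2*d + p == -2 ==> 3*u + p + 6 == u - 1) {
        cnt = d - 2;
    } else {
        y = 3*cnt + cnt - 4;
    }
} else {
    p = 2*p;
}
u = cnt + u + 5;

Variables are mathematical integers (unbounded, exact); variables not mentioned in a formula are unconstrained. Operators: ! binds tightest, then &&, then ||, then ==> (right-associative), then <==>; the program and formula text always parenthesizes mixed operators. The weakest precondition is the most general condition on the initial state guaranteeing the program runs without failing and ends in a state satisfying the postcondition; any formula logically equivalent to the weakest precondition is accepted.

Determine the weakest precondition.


Working backward. After the program, the postcondition !(u + 4 <= 8) must hold; in canonical form it is !(u <= 4).
Before u := cnt + u + 5: !(cnt + u <= -1)
Then branch requires ((2*d + p == -2 ==> p + 2*u == -7) ==> (!(d + u <= 1))) && ((!(2*d + p == -2 ==> p + 2*u == -7)) ==> (!(cnt + u <= -1))); else branch requires !(cnt + u <= -1).
Before the if: (p >= 11 ==> (((2*d + p == -2 ==> p + 2*u == -7) ==> (!(d + u <= 1))) && ((!(2*d + p == -2 ==> p + 2*u == -7)) ==> (!(cnt + u <= -1))))) && ((!(p >= 11)) ==> (!(cnt + u <= -1)))
Before cnt := d - 8: (p >= 11 ==> (((2*d + p == -2 ==> p + 2*u == -7) ==> (!(d + u <= 1))) && ((!(2*d + p == -2 ==> p + 2*u == -7)) ==> (!(d + u <= 7))))) && ((!(p >= 11)) ==> (!(d + u <= 7)))
Answer: WP = (p >= 11 ==> (((2*d + p == -2 ==> p + 2*u == -7) ==> (!(d + u <= 1))) && ((!(2*d + p == -2 ==> p + 2*u == -7)) ==> (!(d + u <= 7))))) && ((!(p >= 11)) ==> (!(d + u <= 7)))


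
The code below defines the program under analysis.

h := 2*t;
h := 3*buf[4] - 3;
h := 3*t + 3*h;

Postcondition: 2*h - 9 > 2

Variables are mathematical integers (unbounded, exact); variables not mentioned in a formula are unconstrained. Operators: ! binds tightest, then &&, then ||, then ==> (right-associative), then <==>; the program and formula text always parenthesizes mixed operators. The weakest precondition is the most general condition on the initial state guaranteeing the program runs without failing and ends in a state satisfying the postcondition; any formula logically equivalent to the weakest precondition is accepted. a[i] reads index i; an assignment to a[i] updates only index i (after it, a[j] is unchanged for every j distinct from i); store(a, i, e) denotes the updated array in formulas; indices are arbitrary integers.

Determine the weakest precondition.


Working backward. After the program, the postcondition 2*h - 9 > 2 must hold; in canonical form it is 2*h > 11.
Before h := 3*t + 3*h: 6*h + 6*t > 11
Before h := 3*buf[4] - 3: 18*buf[4] + 6*t > 29
Before h := 2*t: 18*buf[4] + 6*t > 29
Answer: WP = 18*buf[4] + 6*t > 29
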